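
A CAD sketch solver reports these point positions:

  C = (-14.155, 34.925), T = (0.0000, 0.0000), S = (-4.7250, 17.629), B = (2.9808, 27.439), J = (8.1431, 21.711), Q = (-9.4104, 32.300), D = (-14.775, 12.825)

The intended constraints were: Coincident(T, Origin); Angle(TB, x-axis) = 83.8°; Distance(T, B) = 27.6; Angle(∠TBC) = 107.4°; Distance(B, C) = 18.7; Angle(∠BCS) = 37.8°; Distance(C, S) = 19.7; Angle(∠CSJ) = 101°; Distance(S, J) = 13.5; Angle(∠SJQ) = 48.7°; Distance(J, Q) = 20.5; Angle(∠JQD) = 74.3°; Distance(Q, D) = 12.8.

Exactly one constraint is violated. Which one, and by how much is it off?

Distance(Q, D) = 12.8 — off by 7.40.

T = (0.00, 0.00) ✓; TB at 83.80° ✓; |TB| = 27.60 ✓; ∠TBC = 107.4° ✓; |BC| = 18.70 ✓; ∠BCS = 37.80° ✓; |CS| = 19.70 ✓; ∠CSJ = 101.0° ✓; |SJ| = 13.50 ✓; ∠SJQ = 48.70° ✓; |JQ| = 20.50 ✓; ∠JQD = 74.30° ✓; |QD| = 20.20 ✗.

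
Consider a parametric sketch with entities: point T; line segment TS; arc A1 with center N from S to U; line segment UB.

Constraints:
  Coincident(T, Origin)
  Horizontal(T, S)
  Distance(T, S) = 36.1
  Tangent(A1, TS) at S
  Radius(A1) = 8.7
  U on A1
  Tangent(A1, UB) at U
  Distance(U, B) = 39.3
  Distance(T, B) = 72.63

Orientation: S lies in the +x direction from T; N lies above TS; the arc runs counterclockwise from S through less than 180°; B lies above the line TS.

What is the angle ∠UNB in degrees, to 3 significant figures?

77.5°

Checks: |NU| = 8.700 ✓; ∠(NU, UB) = 90.00° ✓; |UB| = 39.30 ✓; |TB| = 72.63 ✓.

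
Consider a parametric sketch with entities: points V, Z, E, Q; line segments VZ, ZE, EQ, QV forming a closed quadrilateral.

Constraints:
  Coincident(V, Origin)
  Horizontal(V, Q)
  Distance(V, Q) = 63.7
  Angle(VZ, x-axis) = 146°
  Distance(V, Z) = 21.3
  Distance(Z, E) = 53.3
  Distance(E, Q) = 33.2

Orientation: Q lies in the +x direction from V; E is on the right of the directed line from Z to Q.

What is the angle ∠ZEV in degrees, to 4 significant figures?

7.480°

V is at the origin; V and Q share the same y with |VQ| = 63.7 and Q in +x, so Q = (63.7, 0). VZ runs at 146.0° with |VZ| = 21.3, so Z = (-17.66, 11.91). E is determined by |ZE| = 53.3 and |EQ| = 33.2 together: it lies at the intersection of circle(Z, 53.3) and circle(Q, 33.2). With |ZQ| = 82.23, the foot of the radical line on ZQ is 51.69 from Z and the perpendicular offset is √(53.3² − 51.69²) = 13.02. Taking the right-of-ZQ solution: E = (31.60, -8.459).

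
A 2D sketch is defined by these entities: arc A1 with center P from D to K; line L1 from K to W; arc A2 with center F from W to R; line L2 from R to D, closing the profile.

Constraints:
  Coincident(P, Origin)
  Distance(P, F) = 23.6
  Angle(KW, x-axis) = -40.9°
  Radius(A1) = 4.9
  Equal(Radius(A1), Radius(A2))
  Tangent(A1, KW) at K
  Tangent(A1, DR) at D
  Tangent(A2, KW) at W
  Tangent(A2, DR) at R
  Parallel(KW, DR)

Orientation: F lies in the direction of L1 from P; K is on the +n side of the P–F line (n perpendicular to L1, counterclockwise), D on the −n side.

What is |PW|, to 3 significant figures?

24.1

The slot axis is L1's direction at -40.9°, so u = (cos -40.9°, sin -40.9°) = (0.756, -0.655) and n = (−sin -40.9°, cos -40.9°) = (0.655, 0.756). P is at the origin and F lies 23.6 along u from P, so F = 23.6·u = (17.8, -15.5). Tangency of A1 to both parallel lines with radius 4.9 puts K and D at P ± 4.9·n: K = (3.21, 3.70), D = (-3.21, -3.70). Equal radii place W and R the same way about F: W = F + 4.9·n = (21.0, -11.7), R = F − 4.9·n = (14.6, -19.2). Then |PW| = |W − P| = 24.1.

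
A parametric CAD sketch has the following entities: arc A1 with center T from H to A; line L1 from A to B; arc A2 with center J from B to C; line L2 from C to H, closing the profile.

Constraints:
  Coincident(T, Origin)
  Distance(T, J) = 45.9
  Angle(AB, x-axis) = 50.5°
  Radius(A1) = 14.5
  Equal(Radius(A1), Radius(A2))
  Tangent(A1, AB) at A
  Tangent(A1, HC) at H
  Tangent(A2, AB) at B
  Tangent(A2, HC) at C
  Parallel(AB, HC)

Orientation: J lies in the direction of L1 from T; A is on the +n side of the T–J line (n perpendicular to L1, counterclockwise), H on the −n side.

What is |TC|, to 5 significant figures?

48.136

The slot axis is L1's direction at 50.5°, so u = (cos 50.5°, sin 50.5°) = (0.63608, 0.77162) and n = (−sin 50.5°, cos 50.5°) = (-0.77162, 0.63608). T is at the origin and J lies 45.9 along u from T, so J = 45.9·u = (29.196, 35.418). Tangency of A1 to both parallel lines with radius 14.5 puts A and H at T ± 14.5·n: A = (-11.189, 9.2231), H = (11.189, -9.2231). Equal radii place B and C the same way about J: B = J + 14.5·n = (18.007, 44.641), C = J − 14.5·n = (40.385, 26.194). Then |TC| = |C − T| = 48.136.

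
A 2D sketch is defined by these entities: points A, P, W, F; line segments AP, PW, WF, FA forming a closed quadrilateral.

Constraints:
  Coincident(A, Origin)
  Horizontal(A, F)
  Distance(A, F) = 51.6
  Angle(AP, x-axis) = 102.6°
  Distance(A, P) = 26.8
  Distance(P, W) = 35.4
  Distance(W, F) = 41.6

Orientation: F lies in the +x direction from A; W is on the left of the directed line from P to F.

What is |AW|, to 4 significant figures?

44.86

Checks: |PW| = 35.40 ✓; |WF| = 41.60 ✓.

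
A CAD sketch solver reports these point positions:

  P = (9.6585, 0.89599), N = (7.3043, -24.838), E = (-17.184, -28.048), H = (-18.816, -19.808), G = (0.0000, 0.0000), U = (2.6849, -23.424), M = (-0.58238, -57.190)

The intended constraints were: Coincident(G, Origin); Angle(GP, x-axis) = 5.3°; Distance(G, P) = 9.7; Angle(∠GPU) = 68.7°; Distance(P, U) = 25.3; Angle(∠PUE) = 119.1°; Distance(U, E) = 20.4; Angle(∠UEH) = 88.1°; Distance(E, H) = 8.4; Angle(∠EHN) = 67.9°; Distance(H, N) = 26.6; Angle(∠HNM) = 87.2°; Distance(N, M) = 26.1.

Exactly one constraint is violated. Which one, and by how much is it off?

Distance(N, M) = 26.1 — off by 7.20.

G = (0.00, 0.00) ✓; GP at 5.300° ✓; |GP| = 9.700 ✓; ∠GPU = 68.70° ✓; |PU| = 25.30 ✓; ∠PUE = 119.1° ✓; |UE| = 20.40 ✓; ∠UEH = 88.10° ✓; |EH| = 8.400 ✓; ∠EHN = 67.90° ✓; |HN| = 26.60 ✓; ∠HNM = 87.20° ✓; |NM| = 33.30 ✗.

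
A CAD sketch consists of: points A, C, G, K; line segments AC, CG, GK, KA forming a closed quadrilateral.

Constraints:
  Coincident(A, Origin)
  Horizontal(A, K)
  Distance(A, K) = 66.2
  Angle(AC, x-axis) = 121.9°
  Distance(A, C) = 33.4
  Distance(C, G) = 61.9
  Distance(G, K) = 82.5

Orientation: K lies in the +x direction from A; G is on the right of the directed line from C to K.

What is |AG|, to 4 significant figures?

34.31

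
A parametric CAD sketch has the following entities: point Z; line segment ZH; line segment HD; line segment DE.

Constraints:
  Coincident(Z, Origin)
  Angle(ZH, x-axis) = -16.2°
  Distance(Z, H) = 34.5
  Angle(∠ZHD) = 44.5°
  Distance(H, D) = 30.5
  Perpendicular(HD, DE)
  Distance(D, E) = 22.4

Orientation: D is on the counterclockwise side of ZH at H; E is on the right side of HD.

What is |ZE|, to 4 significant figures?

46.95

∠ZHD = 44.5°, so HD runs at -16.2° + (180° − 44.5°) = 119.3° from the x-axis; with |HD| = 30.5, D = H + 30.5·(cos 119.3°, sin 119.3°) = (18.20, 16.97). The perpendicularity gives DE at right angles to HD; with |DE| = 22.4 on the right of HD, E = D + 22.4·(0.8721, 0.4894) = (37.74, 27.94). Then |ZE| = |E − Z| = 46.95.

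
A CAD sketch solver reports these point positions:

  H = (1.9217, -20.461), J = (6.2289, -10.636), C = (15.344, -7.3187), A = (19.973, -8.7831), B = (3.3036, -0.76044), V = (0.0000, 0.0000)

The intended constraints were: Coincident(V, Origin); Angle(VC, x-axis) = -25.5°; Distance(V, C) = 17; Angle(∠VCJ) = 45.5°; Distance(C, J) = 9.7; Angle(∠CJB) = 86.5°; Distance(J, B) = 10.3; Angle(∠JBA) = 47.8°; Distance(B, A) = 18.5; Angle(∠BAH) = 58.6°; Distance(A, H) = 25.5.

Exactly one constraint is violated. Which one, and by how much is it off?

Distance(A, H) = 25.5 — off by 4.00.

V = (0.00, 0.00) ✓; VC at -25.50° ✓; |VC| = 17.00 ✓; ∠VCJ = 45.50° ✓; |CJ| = 9.700 ✓; ∠CJB = 86.50° ✓; |JB| = 10.30 ✓; ∠JBA = 47.80° ✓; |BA| = 18.50 ✓; ∠BAH = 58.60° ✓; |AH| = 21.50 ✗.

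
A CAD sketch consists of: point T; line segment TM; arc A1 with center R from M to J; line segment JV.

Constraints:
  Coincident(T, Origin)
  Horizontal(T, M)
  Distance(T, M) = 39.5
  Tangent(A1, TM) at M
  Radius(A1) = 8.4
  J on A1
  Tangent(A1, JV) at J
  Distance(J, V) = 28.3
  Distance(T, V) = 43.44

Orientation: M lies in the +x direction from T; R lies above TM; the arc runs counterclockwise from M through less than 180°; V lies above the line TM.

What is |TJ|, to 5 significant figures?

47.749

Checks: |RJ| = 8.400 ✓; ∠(RJ, JV) = 90.00° ✓; |JV| = 28.30 ✓; |TV| = 43.44 ✓.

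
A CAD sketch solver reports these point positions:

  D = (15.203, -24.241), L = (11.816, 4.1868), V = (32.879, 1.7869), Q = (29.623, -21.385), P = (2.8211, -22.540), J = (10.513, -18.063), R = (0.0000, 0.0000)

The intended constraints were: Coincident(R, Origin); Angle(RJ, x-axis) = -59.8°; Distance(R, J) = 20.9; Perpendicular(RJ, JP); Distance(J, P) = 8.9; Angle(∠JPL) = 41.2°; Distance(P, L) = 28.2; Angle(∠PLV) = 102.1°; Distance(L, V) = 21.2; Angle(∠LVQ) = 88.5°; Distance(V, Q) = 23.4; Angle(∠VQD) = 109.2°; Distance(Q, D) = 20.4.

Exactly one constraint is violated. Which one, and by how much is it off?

Distance(Q, D) = 20.4 — off by 5.70.

R = (0.00, 0.00) ✓; RJ at -59.80° ✓; |RJ| = 20.90 ✓; ∠(RJ, JP) = 90.00° ✓; |JP| = 8.900 ✓; ∠JPL = 41.20° ✓; |PL| = 28.20 ✓; ∠PLV = 102.1° ✓; |LV| = 21.20 ✓; ∠LVQ = 88.50° ✓; |VQ| = 23.40 ✓; ∠VQD = 109.2° ✓; |QD| = 14.70 ✗.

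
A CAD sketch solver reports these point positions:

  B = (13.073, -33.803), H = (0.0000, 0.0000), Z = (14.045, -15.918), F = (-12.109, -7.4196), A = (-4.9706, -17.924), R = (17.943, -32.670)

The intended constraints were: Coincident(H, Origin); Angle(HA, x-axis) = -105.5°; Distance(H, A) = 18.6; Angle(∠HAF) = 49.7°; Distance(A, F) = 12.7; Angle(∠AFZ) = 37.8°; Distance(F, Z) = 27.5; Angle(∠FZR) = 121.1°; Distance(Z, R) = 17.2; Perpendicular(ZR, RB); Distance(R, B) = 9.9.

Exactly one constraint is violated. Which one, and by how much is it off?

Distance(R, B) = 9.9 — off by 4.90.

H = (0.00, 0.00) ✓; HA at -105.5° ✓; |HA| = 18.60 ✓; ∠HAF = 49.70° ✓; |AF| = 12.70 ✓; ∠AFZ = 37.80° ✓; |FZ| = 27.50 ✓; ∠FZR = 121.1° ✓; |ZR| = 17.20 ✓; ∠(ZR, RB) = 90.00° ✓; |RB| = 5.000 ✗.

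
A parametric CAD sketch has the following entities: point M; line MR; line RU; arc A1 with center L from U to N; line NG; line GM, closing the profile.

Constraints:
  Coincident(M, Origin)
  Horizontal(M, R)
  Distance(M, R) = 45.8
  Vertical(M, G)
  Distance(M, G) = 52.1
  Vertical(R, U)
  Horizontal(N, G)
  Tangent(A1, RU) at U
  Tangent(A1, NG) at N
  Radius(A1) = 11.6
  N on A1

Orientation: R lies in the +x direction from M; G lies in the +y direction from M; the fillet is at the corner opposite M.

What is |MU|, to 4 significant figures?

61.14

M is at the origin; MR is horizontal with |MR| = 45.8 and R on the +x side, so R = (45.80, 0.000). MG is vertical with |MG| = 52.1 and G on the +y side, so G = (0.000, 52.10). The virtual corner opposite M is at (45.80, 52.10). The tangent condition forces LU to be normal to RU and since A1 is tangent to NG there, LN ⟂ NG, with radius 11.6, so the center L sits 11.6 in from both sides at L = (34.20, 40.50). That places the tangent points at U = (45.80, 40.50) on RU and N = (34.20, 52.10) on NG. Then |MU| = |U − M| = 61.14.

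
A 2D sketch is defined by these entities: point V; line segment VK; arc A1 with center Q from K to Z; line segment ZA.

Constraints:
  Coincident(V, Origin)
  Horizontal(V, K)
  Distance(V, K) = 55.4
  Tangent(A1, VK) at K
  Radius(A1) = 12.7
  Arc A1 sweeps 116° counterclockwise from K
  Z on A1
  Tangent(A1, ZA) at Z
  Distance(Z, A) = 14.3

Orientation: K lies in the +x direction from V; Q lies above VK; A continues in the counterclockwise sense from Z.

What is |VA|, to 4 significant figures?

68.08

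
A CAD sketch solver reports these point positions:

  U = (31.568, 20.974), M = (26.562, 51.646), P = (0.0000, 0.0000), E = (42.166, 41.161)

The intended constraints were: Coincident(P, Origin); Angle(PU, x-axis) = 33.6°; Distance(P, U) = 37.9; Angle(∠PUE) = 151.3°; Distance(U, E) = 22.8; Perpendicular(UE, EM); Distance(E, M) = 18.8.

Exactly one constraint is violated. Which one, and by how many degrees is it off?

Perpendicular(UE, EM) — off by 6.20°.

P = (0.00, 0.00) ✓; PU at 33.60° ✓; |PU| = 37.90 ✓; ∠PUE = 151.3° ✓; |UE| = 22.80 ✓; ∠(UE, EM) = 83.80° ✗; |EM| = 18.80 ✓.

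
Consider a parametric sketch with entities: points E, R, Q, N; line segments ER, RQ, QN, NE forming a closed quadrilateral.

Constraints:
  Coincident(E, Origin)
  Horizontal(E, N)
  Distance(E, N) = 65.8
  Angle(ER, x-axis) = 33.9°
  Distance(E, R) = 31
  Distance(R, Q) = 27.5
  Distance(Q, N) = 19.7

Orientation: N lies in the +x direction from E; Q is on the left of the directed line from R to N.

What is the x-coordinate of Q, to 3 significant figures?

53.1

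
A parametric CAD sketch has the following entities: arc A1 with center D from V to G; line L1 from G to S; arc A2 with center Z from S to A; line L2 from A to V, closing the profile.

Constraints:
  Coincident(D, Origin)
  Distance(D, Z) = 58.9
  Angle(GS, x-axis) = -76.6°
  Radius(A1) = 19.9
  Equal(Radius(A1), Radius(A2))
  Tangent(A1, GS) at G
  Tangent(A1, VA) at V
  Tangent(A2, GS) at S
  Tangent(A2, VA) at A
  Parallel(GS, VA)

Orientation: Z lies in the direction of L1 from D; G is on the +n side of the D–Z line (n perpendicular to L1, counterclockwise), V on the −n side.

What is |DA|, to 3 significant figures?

62.2

The slot axis is L1's direction at -76.6°, so u = (cos -76.6°, sin -76.6°) = (0.232, -0.973) and n = (−sin -76.6°, cos -76.6°) = (0.973, 0.232). D is at the origin and Z lies 58.9 along u from D, so Z = 58.9·u = (13.6, -57.3). Tangency of A1 to both parallel lines with radius 19.9 puts G and V at D ± 19.9·n: G = (19.4, 4.61), V = (-19.4, -4.61). Equal radii place S and A the same way about Z: S = Z + 19.9·n = (33.0, -52.7), A = Z − 19.9·n = (-5.71, -61.9). Then |DA| = |A − D| = 62.2.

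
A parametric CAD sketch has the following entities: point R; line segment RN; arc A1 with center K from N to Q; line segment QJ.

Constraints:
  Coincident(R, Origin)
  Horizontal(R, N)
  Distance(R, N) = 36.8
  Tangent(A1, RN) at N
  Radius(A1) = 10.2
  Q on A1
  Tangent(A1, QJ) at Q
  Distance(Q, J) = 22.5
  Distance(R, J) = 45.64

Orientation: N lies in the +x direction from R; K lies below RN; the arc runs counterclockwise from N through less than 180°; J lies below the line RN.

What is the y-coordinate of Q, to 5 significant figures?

-11.854

Checks: |KQ| = 10.20 ✓; ∠(KQ, QJ) = 90.00° ✓; |QJ| = 22.50 ✓; |RJ| = 45.64 ✓.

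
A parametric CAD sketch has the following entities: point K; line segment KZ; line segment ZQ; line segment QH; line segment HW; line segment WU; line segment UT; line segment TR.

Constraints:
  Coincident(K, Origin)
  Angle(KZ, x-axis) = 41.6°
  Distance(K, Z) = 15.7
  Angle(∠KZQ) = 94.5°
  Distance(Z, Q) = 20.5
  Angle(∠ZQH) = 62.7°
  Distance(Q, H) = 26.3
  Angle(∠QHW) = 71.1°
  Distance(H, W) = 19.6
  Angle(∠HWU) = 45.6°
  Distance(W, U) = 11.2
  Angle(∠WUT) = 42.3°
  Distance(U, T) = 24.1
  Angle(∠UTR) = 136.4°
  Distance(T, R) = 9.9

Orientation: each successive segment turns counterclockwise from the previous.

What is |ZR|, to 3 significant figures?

33.2

K is at the origin; KZ runs at 41.6° with length 15.7, so Z = (11.7, 10.4). ∠KZQ = 94.5° gives ZQ at 127° from the x-axis; with |ZQ| = 20.5, Q = (-0.625, 26.8). ∠ZQH = 62.7° gives QH at -116° from the x-axis; with |QH| = 26.3, H = (-12.0, 3.06). ∠QHW = 71.1° gives HW at -6.70° from the x-axis; with |HW| = 19.6, W = (7.48, 0.769). ∠HWU = 45.6° gives WU at 128° from the x-axis; with |WU| = 11.2, U = (0.628, 9.63). ∠WUT = 42.3° gives UT at -94.6° from the x-axis; with |UT| = 24.1, T = (-1.30, -14.4). ∠UTR = 136.4° gives TR at -51.0° from the x-axis; with |TR| = 9.9, R = (4.93, -22.1). Then |ZR| = |R − Z| = 33.2.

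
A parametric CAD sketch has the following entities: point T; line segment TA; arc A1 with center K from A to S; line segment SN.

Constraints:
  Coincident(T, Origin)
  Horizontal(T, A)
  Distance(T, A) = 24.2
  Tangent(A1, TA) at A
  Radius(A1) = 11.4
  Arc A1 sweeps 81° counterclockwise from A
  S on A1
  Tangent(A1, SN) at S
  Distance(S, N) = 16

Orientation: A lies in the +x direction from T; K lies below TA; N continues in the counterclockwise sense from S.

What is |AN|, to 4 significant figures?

28.91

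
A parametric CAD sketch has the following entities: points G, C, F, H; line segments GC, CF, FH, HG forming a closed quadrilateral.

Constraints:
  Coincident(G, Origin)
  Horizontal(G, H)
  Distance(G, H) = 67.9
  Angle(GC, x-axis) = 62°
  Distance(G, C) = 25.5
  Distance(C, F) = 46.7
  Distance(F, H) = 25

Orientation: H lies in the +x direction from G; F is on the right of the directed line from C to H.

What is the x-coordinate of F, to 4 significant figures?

45.15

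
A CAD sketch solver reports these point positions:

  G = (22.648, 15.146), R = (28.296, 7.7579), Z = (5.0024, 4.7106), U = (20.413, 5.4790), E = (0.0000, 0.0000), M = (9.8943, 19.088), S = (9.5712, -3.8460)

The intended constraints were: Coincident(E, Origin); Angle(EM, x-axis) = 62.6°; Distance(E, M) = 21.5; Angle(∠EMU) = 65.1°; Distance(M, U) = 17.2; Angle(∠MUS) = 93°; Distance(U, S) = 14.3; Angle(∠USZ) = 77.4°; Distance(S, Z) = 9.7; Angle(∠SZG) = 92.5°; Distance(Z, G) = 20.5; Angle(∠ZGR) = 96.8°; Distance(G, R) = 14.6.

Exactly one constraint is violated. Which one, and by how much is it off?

Distance(G, R) = 14.6 — off by 5.30.

E = (0.00, 0.00) ✓; EM at 62.60° ✓; |EM| = 21.50 ✓; ∠EMU = 65.10° ✓; |MU| = 17.20 ✓; ∠MUS = 93.00° ✓; |US| = 14.30 ✓; ∠USZ = 77.40° ✓; |SZ| = 9.700 ✓; ∠SZG = 92.50° ✓; |ZG| = 20.50 ✓; ∠ZGR = 96.80° ✓; |GR| = 9.300 ✗.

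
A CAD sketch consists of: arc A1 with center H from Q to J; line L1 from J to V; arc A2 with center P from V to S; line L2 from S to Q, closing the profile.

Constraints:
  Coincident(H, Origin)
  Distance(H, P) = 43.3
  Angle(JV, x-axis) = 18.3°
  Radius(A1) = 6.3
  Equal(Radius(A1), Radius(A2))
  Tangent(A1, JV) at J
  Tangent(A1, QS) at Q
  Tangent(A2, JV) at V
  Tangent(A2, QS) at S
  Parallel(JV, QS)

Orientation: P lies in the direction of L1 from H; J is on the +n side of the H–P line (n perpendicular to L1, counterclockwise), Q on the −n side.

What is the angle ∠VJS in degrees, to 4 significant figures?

16.22°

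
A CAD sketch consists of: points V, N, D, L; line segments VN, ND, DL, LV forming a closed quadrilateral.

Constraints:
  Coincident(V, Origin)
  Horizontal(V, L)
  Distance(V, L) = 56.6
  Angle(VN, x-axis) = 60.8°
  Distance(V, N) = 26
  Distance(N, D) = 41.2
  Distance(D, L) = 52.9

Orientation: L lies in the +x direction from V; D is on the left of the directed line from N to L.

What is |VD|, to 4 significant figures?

66.47

V is at the origin; VL is horizontal with |VL| = 56.6 and L in +x, so L = (56.6, 0). VN runs at 60.8° with |VN| = 26.0, so N = (12.68, 22.70). D is determined by |ND| = 41.2 and |DL| = 52.9 together: it lies at the intersection of circle(N, 41.2) and circle(L, 52.9). With |NL| = 49.43, the foot of the radical line on NL is 13.58 from N and the perpendicular offset is √(41.2² − 13.58²) = 38.90. Taking the left-of-NL solution: D = (42.61, 51.02).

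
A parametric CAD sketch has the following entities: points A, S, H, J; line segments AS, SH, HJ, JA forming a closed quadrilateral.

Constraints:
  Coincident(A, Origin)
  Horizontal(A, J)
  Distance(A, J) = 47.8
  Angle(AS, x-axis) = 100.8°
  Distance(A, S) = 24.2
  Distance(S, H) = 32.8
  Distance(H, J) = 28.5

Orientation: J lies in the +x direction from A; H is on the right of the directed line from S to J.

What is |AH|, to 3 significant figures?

19.4

Checks: A.y = 0.00, J.y = 0.00 ✓; |SH| = 32.80 ✓; |HJ| = 28.50 ✓.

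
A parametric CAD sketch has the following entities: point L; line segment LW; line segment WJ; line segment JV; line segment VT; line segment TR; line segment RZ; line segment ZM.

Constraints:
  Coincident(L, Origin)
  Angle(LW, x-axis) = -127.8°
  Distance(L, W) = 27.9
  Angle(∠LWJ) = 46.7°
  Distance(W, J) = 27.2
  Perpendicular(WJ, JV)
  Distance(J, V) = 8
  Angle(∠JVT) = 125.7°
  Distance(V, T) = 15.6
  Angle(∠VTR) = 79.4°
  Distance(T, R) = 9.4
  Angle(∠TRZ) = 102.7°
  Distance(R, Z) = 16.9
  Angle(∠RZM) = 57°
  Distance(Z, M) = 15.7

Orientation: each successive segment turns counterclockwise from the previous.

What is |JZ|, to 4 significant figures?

3.745

L is at the origin; LW runs at -127.8° with length 27.9, so W = (-17.10, -22.05). ∠LWJ = 46.7° gives WJ at 5.500° from the x-axis; with |WJ| = 27.2, J = (9.975, -19.44). WJ ⟂ JV, so JV runs at 95.50°; with |JV| = 8.0, V = (9.208, -11.48). ∠JVT = 125.7° gives VT at 149.8° from the x-axis; with |VT| = 15.6, T = (-4.275, -3.628). ∠VTR = 79.4° gives TR at -109.6° from the x-axis; with |TR| = 9.4, R = (-7.428, -12.48). ∠TRZ = 102.7° gives RZ at -32.30° from the x-axis; with |RZ| = 16.9, Z = (6.857, -21.51). Then |JZ| = |Z − J| = 3.745.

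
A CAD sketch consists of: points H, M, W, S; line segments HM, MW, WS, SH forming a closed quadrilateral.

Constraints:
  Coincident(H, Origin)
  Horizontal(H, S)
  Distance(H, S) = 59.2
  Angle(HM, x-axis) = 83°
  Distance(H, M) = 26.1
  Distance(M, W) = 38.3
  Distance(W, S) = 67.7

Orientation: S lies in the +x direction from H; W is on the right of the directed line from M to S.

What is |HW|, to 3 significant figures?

13.3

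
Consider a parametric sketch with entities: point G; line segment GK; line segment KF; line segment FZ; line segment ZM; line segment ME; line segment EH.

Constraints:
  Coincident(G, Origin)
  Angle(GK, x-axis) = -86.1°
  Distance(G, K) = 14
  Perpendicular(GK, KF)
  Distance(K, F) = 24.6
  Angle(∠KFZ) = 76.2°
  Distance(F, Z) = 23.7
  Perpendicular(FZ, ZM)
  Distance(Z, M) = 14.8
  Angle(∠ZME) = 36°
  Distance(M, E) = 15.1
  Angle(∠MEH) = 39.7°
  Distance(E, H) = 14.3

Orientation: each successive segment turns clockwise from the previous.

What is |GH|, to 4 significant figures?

17.13

∠ZME = 36.0° gives ME at -153.9° from the x-axis; with |ME| = 15.1, E = (-18.50, -1.481). ∠MEH = 39.7° gives EH at 65.80° from the x-axis; with |EH| = 14.3, H = (-12.63, 11.56). Then |GH| = |H − G| = 17.13.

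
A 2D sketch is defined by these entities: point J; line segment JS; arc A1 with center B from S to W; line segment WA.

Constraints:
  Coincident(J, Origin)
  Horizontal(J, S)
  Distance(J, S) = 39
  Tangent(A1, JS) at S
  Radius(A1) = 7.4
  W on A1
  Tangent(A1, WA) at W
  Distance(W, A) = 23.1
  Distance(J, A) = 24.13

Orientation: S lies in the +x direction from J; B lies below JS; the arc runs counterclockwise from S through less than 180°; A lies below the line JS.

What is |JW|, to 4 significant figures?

34.12

Checks: ∠(BS, SJ) = 90.00° ✓; |BS| = 7.400 ✓; |BW| = 7.400 ✓; ∠(BW, WA) = 90.00° ✓; |WA| = 23.10 ✓; |JA| = 24.13 ✓.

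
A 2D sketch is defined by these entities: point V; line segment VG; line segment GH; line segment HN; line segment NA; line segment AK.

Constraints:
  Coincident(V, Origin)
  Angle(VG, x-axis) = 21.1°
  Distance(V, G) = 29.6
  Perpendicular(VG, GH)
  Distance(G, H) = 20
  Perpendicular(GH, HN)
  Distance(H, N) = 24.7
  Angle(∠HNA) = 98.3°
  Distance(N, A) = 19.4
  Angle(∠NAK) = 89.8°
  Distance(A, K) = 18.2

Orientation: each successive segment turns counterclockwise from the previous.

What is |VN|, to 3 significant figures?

20.6

V is at the origin; VG runs at 21.1° with length 29.6, so G = (27.6, 10.7). The perpendicularity gives GH at right angles to VG, so GH runs at 111°; with |GH| = 20.0, H = (20.4, 29.3). GH ⟂ HN, so HN runs at -159°; with |HN| = 24.7, N = (-2.63, 20.4). Then |VN| = |N − V| = 20.6.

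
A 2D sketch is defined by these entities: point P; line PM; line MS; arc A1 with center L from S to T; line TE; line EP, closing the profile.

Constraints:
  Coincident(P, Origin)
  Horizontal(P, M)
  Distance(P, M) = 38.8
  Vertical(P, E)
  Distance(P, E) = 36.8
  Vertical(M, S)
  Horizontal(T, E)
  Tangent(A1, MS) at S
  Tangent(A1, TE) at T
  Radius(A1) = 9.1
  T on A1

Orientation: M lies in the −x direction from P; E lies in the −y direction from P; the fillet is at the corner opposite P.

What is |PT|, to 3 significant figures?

47.3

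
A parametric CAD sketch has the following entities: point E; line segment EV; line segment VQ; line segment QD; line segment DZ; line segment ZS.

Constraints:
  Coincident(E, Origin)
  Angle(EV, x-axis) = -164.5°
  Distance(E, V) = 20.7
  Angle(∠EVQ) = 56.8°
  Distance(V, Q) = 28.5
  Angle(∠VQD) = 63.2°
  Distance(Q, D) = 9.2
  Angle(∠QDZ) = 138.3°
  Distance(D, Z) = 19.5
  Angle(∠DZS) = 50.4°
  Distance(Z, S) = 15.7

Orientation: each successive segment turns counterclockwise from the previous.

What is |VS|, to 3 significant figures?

11.1

∠QDZ = 138.3° gives DZ at 117° from the x-axis; with |DZ| = 19.5, Z = (-5.15, 1.91). ∠DZS = 50.4° gives ZS at -113° from the x-axis; with |ZS| = 15.7, S = (-11.3, -12.5). Then |VS| = |S − V| = 11.1.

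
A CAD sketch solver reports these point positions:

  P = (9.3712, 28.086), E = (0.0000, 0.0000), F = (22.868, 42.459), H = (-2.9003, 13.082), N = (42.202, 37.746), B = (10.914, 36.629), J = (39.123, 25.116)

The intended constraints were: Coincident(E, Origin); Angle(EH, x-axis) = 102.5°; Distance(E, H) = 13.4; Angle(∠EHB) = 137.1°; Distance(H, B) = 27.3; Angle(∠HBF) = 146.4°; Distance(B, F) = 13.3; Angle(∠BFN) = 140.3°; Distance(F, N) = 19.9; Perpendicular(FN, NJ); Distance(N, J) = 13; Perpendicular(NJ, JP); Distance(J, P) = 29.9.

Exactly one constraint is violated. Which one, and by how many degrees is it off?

Perpendicular(NJ, JP) — off by 8.00°.

E = (0.00, 0.00) ✓; EH at 102.5° ✓; |EH| = 13.40 ✓; ∠EHB = 137.1° ✓; |HB| = 27.30 ✓; ∠HBF = 146.4° ✓; |BF| = 13.30 ✓; ∠BFN = 140.3° ✓; |FN| = 19.90 ✓; ∠(FN, NJ) = 90.00° ✓; |NJ| = 13.00 ✓; ∠(NJ, JP) = 82.00° ✗; |JP| = 29.90 ✓.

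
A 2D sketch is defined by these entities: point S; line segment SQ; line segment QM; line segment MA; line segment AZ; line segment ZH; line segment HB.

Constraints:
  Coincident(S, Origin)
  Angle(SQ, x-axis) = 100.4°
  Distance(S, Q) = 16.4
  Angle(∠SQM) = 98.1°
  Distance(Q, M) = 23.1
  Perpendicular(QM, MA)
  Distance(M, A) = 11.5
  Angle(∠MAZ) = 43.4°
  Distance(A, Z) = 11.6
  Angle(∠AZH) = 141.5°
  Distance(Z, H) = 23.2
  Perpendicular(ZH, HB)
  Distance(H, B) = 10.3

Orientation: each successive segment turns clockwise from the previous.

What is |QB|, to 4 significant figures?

31.40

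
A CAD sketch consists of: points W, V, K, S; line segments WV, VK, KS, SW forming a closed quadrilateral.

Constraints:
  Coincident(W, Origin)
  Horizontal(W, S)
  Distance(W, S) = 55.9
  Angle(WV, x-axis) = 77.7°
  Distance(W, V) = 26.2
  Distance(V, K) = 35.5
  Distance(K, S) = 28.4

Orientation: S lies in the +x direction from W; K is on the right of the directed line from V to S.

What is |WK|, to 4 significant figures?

27.68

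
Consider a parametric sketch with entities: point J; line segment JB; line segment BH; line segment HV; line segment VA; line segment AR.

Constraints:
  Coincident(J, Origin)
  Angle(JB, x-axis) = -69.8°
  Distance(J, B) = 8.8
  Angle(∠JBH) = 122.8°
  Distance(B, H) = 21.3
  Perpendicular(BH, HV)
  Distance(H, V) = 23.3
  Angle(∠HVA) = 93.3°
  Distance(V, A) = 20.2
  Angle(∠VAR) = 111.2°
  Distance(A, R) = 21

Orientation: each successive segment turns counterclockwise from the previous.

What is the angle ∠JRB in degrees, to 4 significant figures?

71.29°

J is at the origin; JB runs at -69.8° with length 8.8, so B = (3.039, -8.259). ∠JBH = 122.8° gives BH at -12.60° from the x-axis; with |BH| = 21.3, H = (23.83, -12.91). BH is perpendicular to HV, so HV runs at 77.40°; with |HV| = 23.3, V = (28.91, 9.834). ∠HVA = 93.3° gives VA at 164.1° from the x-axis; with |VA| = 20.2, A = (9.481, 15.37). ∠VAR = 111.2° gives AR at -127.1° from the x-axis; with |AR| = 21.0, R = (-3.186, -1.382). Then cos ∠JRB = RJ·RB / (|RJ||RB|), giving 71.29°.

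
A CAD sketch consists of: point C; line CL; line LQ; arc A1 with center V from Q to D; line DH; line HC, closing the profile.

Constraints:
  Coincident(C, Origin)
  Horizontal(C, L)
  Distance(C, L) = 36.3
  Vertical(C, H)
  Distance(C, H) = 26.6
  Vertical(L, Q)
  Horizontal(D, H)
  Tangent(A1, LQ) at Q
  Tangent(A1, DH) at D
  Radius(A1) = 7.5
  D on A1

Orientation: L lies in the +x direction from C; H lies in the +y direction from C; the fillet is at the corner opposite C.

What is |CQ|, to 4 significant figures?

41.02

C is at the origin; C and L share the same y with |CL| = 36.3 and L on the +x side, so L = (36.30, 0.000). CH is vertical with |CH| = 26.6 and H on the +y side, so H = (0.000, 26.60). The virtual corner opposite C is at (36.30, 26.60). A1 meets LQ tangentially, so VQ is at right angles to LQ and tangency of A1 to DH means the radius VD is perpendicular to DH, with radius 7.5, so the center V sits 7.5 in from both sides at V = (28.80, 19.10). That places the tangent points at Q = (36.30, 19.10) on LQ and D = (28.80, 26.60) on DH. Then |CQ| = |Q − C| = 41.02.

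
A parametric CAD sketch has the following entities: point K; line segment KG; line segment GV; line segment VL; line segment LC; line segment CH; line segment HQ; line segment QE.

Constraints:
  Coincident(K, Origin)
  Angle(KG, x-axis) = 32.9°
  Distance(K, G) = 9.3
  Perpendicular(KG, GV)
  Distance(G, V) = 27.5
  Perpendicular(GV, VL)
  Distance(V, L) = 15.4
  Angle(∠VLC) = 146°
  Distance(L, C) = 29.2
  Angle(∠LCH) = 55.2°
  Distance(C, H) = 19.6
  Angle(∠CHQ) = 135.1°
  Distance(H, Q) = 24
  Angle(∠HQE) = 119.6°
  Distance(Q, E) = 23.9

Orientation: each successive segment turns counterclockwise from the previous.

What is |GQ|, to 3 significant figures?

13.7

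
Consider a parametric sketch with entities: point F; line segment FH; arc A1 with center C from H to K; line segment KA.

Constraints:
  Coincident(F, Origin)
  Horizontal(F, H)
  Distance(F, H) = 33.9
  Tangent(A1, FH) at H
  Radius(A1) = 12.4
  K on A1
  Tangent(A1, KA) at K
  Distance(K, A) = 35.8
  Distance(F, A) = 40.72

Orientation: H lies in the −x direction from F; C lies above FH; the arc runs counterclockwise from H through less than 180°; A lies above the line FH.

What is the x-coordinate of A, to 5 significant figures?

-7.8905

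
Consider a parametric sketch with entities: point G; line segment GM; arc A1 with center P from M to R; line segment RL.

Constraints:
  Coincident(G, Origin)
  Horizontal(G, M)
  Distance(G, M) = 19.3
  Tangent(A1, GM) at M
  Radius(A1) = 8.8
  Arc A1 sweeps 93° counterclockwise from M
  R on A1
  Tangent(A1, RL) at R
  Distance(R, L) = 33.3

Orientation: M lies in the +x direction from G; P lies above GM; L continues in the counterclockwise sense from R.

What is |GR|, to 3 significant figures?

29.6

Tangency of A1 to GM means the radius PM is perpendicular to GM, so P = M + (0, 8.8) = (19.3, 8.80). On A1, M sits at bearing -90° from P; a 93° counterclockwise sweep puts R at bearing 3°, so R = P + 8.8·(cos 3°, sin 3°) = (28.1, 9.26). Then |GR| = |R − G| = 29.6.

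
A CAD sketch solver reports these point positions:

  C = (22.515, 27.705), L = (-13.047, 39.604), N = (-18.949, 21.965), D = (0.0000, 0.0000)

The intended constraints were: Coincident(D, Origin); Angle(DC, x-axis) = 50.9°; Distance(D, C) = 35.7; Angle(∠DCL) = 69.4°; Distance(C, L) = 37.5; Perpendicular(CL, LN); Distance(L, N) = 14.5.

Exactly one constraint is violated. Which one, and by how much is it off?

Distance(L, N) = 14.5 — off by 4.10.

D = (0.00, 0.00) ✓; DC at 50.90° ✓; |DC| = 35.70 ✓; ∠DCL = 69.40° ✓; |CL| = 37.50 ✓; ∠(CL, LN) = 90.00° ✓; |LN| = 18.60 ✗.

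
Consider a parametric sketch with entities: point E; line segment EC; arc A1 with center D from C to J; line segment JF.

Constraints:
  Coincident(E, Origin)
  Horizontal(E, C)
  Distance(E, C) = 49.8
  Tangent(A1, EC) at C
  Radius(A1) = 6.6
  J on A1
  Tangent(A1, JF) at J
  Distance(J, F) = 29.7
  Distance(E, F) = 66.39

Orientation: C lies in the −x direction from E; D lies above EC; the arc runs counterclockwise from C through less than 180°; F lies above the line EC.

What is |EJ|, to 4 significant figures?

44.69

E is at the origin; E and C share the same y with |EC| = 49.8 and C on the −x side, so C = (-49.80, 0.000). Tangency of A1 to EC means the radius DC is perpendicular to EC, so D = C + (0, 6.6) = (-49.80, 6.600). Since DJ ⟂ JF (tangency), |DF| = √(6.6² + 29.7²) = 30.42 regardless of where J sits on A1. So F lies on both circle(E, 66.39) and circle(D, 30.42); the above-EC intersection is F = (-55.46, 36.49). J is the foot of the tangent from F: J = (-43.74, 9.205).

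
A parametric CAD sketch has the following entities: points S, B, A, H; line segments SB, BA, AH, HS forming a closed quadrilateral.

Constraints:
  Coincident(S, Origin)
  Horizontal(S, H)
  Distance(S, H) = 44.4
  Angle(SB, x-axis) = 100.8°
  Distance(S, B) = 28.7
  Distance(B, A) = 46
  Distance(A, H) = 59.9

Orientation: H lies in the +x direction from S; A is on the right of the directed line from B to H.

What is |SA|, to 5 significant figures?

21.531

Checks: SB at 100.8° ✓; |BA| = 46.00 ✓; |AH| = 59.90 ✓.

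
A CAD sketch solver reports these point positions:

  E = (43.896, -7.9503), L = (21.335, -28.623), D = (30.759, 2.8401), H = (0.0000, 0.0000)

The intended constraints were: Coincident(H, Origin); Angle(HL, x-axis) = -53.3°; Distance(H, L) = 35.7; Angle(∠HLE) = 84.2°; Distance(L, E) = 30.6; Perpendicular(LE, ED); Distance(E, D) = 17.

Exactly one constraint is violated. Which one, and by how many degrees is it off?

Perpendicular(LE, ED) — off by 8.10°.

H = (0.00, 0.00) ✓; HL at -53.30° ✓; |HL| = 35.70 ✓; ∠HLE = 84.20° ✓; |LE| = 30.60 ✓; ∠(LE, ED) = 98.10° ✗; |ED| = 17.00 ✓.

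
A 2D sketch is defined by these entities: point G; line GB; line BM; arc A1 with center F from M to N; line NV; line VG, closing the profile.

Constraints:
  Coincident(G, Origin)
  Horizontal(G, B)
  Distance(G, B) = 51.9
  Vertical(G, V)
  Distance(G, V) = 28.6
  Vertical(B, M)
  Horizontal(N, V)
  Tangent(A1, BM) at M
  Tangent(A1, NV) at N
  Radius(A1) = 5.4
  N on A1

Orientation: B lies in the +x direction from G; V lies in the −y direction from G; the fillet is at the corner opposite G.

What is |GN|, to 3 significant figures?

54.6

The virtual corner opposite G is at (51.9, -28.6). Since A1 is tangent to BM there, FM ⟂ BM and the tangent condition forces FN to be normal to NV, with radius 5.4, so the center F sits 5.4 in from both sides at F = (46.5, -23.2). That places the tangent points at M = (51.9, -23.2) on BM and N = (46.5, -28.6) on NV. Then |GN| = |N − G| = 54.6.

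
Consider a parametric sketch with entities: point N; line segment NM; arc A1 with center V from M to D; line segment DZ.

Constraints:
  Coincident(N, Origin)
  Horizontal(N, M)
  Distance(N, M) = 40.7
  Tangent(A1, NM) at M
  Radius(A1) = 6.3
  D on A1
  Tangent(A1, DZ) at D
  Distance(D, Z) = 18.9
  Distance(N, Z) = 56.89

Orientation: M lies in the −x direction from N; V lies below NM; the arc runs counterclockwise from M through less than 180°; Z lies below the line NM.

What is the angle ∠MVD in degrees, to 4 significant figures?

73.07°

N is at the origin; N and M share the same y with |NM| = 40.7 and M on the −x side, so M = (-40.70, 0.000). A1 meets NM tangentially, so VM is at right angles to NM, so V = M + (0, -6.3) = (-40.70, -6.300). Since VD ⟂ DZ (tangency), |VZ| = √(6.3² + 18.9²) = 19.92 regardless of where D sits on A1. So Z lies on both circle(N, 56.89) and circle(V, 19.92); the below-NM intersection is Z = (-52.23, -22.55). D is the foot of the tangent from Z: D = (-46.73, -4.465).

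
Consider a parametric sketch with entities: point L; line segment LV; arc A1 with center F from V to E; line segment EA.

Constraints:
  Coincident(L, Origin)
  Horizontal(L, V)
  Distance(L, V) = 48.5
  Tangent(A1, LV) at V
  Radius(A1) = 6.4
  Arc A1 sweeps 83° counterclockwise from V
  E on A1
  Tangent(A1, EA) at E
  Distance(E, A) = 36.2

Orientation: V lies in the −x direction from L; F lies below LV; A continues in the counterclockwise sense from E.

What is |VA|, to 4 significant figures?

42.92

On A1, V sits at bearing 90° from F; an 83° counterclockwise sweep puts E at bearing 173°, so E = F + 6.4·(cos 173°, sin 173°) = (-54.85, -5.620). The tangent condition forces FE to be normal to EA, so EA runs along (−sin 173°, cos 173°); with |EA| = 36.2, A = (-59.26, -41.55). Then |VA| = |A − V| = 42.92.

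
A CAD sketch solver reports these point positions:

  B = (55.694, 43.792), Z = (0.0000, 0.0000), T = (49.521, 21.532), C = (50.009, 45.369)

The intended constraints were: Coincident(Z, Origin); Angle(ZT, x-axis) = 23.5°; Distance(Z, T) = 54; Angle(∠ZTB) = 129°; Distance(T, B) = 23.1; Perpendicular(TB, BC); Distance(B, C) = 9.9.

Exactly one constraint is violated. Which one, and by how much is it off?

Distance(B, C) = 9.9 — off by 4.00.

Z = (0.00, 0.00) ✓; ZT at 23.50° ✓; |ZT| = 54.00 ✓; ∠ZTB = 129.0° ✓; |TB| = 23.10 ✓; ∠(TB, BC) = 90.00° ✓; |BC| = 5.900 ✗.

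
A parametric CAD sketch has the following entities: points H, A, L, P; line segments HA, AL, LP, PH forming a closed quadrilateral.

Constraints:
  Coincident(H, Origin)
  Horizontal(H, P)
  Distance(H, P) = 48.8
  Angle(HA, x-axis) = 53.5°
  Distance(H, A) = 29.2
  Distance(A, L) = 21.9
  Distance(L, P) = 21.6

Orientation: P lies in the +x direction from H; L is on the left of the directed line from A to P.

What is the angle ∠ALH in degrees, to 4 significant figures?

37.60°

H is at the origin; H and P share the same y with |HP| = 48.8 and P in +x, so P = (48.8, 0). HA runs at 53.5° with |HA| = 29.2, so A = (17.37, 23.47). L is determined by |AL| = 21.9 and |LP| = 21.6 together: it lies at the intersection of circle(A, 21.9) and circle(P, 21.6). With |AP| = 39.23, the foot of the radical line on AP is 19.78 from A and the perpendicular offset is √(21.9² − 19.78²) = 9.399. Taking the left-of-AP solution: L = (38.84, 19.17).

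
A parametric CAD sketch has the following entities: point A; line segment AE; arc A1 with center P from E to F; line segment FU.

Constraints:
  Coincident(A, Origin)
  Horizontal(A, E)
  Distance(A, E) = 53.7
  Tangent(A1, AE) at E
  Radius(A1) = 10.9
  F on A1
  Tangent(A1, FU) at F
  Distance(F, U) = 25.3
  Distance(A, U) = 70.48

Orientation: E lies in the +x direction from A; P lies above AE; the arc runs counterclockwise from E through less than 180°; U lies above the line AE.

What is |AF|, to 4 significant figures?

65.69

Checks: |PF| = 10.90 ✓; ∠(PF, FU) = 90.00° ✓; |FU| = 25.30 ✓; |AU| = 70.48 ✓.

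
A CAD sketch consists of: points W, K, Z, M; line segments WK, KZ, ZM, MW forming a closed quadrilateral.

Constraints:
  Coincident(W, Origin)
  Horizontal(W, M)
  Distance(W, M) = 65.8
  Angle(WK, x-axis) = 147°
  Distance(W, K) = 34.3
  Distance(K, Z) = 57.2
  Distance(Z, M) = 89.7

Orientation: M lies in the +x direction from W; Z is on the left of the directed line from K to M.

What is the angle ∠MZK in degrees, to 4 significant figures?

78.61°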